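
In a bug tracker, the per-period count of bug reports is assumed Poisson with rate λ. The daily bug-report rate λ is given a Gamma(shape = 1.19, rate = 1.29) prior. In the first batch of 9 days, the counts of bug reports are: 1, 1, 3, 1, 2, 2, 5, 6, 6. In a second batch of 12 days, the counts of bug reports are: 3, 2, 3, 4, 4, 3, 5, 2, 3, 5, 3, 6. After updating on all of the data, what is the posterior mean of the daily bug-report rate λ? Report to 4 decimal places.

With a Gamma(shape α, rate β) prior, the Poisson likelihood is conjugate: the posterior is Gamma(α + ΣXᵢ, β + n).
Batch 1: sum of counts S = 27 over n = 9 days.
After batch 1: Gamma(α+S, β+n) = Gamma(1.19+27, 1.29+9) = Gamma(28.19, 10.29).
Batch 2: sum of counts S = 43 over n = 12 days.
After batch 2: Gamma(α+S, β+n) = Gamma(28.19+43, 10.29+12) = Gamma(71.19, 22.29).
Posterior mean = α/β = 71.19/22.29 = 3.1938.

3.1938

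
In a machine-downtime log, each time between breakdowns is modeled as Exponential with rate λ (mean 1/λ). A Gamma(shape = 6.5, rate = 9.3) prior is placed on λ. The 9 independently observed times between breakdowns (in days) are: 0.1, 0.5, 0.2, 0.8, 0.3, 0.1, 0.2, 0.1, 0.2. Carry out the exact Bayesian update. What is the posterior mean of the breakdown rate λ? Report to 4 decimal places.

With a Gamma(shape α, rate β) prior on the exponential rate λ, the posterior after n observations with total T = Σxᵢ is Gamma(α+n, β+T).
Sum of observations T = 2.5 days; n = 9.
Posterior: Gamma(6.5+9, 9.3+2.5) = Gamma(15.5, 11.8).
Posterior mean of λ = α/β = 15.5/11.8 = 1.3136.

1.3136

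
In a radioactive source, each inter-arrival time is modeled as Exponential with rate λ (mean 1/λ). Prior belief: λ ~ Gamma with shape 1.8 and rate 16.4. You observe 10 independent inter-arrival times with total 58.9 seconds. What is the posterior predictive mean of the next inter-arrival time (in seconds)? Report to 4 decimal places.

6.9722

With a Gamma(shape α, rate β) prior on the exponential rate λ, the posterior after n observations with total T = Σxᵢ is Gamma(α+n, β+T).
Posterior: Gamma(1.8+10, 16.4+58.9) = Gamma(11.8, 75.3).
The predictive distribution for the next observation is Lomax; its mean is β/(α−1) = 75.3/10.8 = 6.9722.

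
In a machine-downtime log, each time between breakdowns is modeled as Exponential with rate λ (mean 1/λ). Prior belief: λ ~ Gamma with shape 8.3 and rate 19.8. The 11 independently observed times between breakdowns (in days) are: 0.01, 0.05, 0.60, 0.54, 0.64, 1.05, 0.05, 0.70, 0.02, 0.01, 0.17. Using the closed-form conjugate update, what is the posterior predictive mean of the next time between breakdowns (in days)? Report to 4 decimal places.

1.2918

With a Gamma(shape α, rate β) prior on the exponential rate λ, the posterior after n observations with total T = Σxᵢ is Gamma(α+n, β+T).
Sum of observations T = 3.84 days; n = 11.
Posterior: Gamma(8.3+11, 19.8+3.84) = Gamma(19.3, 23.64).
The predictive distribution for the next observation is Lomax; its mean is β/(α−1) = 23.64/18.3 = 1.2918.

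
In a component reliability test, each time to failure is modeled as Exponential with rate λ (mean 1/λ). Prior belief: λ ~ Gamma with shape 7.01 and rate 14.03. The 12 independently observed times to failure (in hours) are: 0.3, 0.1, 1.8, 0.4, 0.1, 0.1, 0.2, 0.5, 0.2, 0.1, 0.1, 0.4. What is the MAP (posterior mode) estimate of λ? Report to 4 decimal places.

0.9825

With a Gamma(shape α, rate β) prior on the exponential rate λ, the posterior after n observations with total T = Σxᵢ is Gamma(α+n, β+T).
Sum of observations T = 4.3 hours; n = 12.
Posterior: Gamma(7.01+12, 14.03+4.3) = Gamma(19.01, 18.33).
Mode = (α−1)/β = 0.9825.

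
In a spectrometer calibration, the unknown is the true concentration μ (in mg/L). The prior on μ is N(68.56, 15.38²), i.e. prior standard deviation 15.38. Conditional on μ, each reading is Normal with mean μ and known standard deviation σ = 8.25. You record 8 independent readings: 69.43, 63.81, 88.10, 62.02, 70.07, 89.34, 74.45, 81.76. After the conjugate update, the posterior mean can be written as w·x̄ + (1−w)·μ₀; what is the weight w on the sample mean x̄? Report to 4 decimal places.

For Normal data with known variance σ², a Normal(μ₀, σ₀²) prior on μ is conjugate. Posterior precision = 1/σ₀² + n/σ²; posterior mean is the precision-weighted average of μ₀ and x̄.
σ₀² = 15.38² = 236.5444, σ² = 8.25² = 68.0625. Prior precision 1/σ₀² = 1/236.5444; data precision n/σ² = 8/68.0625.
w = (n/σ²)/(1/σ₀² + n/σ²) = n·σ₀²/(σ² + n·σ₀²) = 8·236.5444/(68.0625 + 8·236.5444) = 1892.3552/1960.4177 = 0.9653.

0.9653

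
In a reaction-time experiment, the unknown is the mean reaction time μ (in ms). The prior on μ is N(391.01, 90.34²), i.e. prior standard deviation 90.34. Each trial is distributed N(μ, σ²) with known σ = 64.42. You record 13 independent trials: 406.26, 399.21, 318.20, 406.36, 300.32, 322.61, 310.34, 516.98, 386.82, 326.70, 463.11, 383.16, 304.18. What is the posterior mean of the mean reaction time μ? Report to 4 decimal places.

373.3263

For Normal data with known variance σ², a Normal(μ₀, σ₀²) prior on μ is conjugate. Posterior precision = 1/σ₀² + n/σ²; posterior mean is the precision-weighted average of μ₀ and x̄.
Σxᵢ = 406.26 + 399.21 + 318.20 + 406.36 + 300.32 + 322.61 + 310.34 + 516.98 + 386.82 + 326.70 + 463.11 + 383.16 + 304.18 = 4844.25, so n·x̄ = 4844.25.
σ₀² = 90.34² = 8161.3156, σ² = 64.42² = 4149.9364; σ² + n·σ₀² = 4149.9364 + 13·8161.3156 = 110247.0392.
Posterior mean = (μ₀/σ₀² + n·x̄/σ²)/(1/σ₀² + n/σ²) = (σ²·μ₀ + σ₀²·n·x̄)/(σ² + n·σ₀²) = (4149.9364·391.01 + 8161.3156·4844.25)/110247.0392 = 41158119.727064/110247.0392 = 373.3263.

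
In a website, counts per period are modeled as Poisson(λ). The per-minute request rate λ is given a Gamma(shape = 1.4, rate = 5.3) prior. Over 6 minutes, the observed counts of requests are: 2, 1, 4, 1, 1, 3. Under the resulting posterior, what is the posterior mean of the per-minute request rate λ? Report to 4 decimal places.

1.1858

With a Gamma(shape α, rate β) prior, the Poisson likelihood is conjugate: the posterior is Gamma(α + ΣXᵢ, β + n).
Sum of counts S = 12 over n = 6 minutes.
Posterior: Gamma(α+S, β+n) = Gamma(1.4+12, 5.3+6) = Gamma(13.4, 11.3).
Posterior mean = α/β = 13.4/11.3 = 1.1858.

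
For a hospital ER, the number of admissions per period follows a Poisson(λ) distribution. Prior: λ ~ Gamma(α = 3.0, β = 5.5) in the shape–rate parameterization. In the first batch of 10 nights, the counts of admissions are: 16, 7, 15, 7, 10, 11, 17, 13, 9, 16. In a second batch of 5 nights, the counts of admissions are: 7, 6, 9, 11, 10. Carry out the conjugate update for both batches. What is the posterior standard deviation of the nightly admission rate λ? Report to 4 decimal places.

With a Gamma(shape α, rate β) prior, the Poisson likelihood is conjugate: the posterior is Gamma(α + ΣXᵢ, β + n).
Batch 1: sum of counts S = 121 over n = 10 nights.
After batch 1: Gamma(α+S, β+n) = Gamma(3.0+121, 5.5+10) = Gamma(124.0, 15.5).
Batch 2: sum of counts S = 43 over n = 5 nights.
After batch 2: Gamma(α+S, β+n) = Gamma(124.0+43, 15.5+5) = Gamma(167.0, 20.5).
SD = √α/β = √167.0/20.5 = 0.6304.

0.6304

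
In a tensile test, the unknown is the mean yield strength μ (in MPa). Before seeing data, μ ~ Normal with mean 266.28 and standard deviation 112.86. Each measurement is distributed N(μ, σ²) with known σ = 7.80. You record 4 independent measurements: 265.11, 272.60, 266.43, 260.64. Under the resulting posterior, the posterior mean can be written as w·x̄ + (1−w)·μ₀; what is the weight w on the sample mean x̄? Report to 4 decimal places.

For Normal data with known variance σ², a Normal(μ₀, σ₀²) prior on μ is conjugate. Posterior precision = 1/σ₀² + n/σ²; posterior mean is the precision-weighted average of μ₀ and x̄.
σ₀² = 112.86² = 12737.3796, σ² = 7.80² = 60.84. Prior precision 1/σ₀² = 1/12737.3796; data precision n/σ² = 4/60.84.
w = (n/σ²)/(1/σ₀² + n/σ²) = n·σ₀²/(σ² + n·σ₀²) = 4·12737.3796/(60.84 + 4·12737.3796) = 50949.5184/51010.3584 = 0.9988.

0.9988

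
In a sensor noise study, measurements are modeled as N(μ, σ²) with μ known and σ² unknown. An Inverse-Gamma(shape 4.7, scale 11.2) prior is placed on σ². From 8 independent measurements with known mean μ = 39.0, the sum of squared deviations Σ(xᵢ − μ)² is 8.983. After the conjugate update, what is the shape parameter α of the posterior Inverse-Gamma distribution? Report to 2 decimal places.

With known mean μ and an Inverse-Gamma(α, β) prior on σ², the Normal likelihood is conjugate: posterior is Inv-Gamma(α + n/2, β + Σ(xᵢ−μ)²/2).
Posterior: Inv-Gamma(4.7 + 8/2, 11.2 + 8.983/2) = Inv-Gamma(8.70, 15.6915).
Posterior α = 8.70.

8.70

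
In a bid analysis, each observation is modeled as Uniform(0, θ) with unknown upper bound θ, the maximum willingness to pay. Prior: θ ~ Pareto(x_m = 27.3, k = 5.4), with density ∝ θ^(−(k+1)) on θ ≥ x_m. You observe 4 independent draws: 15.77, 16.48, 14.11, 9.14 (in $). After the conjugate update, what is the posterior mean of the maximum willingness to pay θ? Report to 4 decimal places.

A Pareto(scale x_m, shape k) prior on the upper bound θ of Uniform(0, θ) is conjugate: posterior is Pareto(max(x_m, max xᵢ), k + n).
Sample maximum = 16.48; prior scale x_m = 27.3 → posterior scale = max = 27.30.
Posterior shape = 5.4 + 4 = 9.4.
E[θ|data] = k·x_m/(k−1) = 9.4·27.30/8.4 = 30.5500.

30.5500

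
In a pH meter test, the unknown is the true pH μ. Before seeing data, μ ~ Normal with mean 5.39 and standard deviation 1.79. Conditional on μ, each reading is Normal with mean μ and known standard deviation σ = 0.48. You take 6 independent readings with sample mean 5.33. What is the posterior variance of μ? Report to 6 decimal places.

0.037945

For Normal data with known variance σ², a Normal(μ₀, σ₀²) prior on μ is conjugate. Posterior precision = 1/σ₀² + n/σ²; posterior mean is the precision-weighted average of μ₀ and x̄.
σ₀² = 1.79² = 3.2041, σ² = 0.48² = 0.2304; σ² + n·σ₀² = 0.2304 + 6·3.2041 = 19.455.
Posterior precision = 1/σ₀² + n/σ² = 1/3.2041 + 6/0.2304 = (σ² + n·σ₀²)/(σ₀²σ²) = 19.455/(3.2041·0.2304); posterior variance σₙ² = σ₀²σ²/(σ² + n·σ₀²) = 3.2041·0.2304/19.455 = 0.037945.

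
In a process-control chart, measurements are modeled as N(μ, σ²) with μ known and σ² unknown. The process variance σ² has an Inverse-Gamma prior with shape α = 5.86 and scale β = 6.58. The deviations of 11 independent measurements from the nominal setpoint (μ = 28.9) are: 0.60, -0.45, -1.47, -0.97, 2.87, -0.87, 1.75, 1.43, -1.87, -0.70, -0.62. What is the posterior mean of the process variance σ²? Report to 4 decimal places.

1.7035

With known mean μ and an Inverse-Gamma(α, β) prior on σ², the Normal likelihood is conjugate: posterior is Inv-Gamma(α + n/2, β + Σ(xᵢ−μ)²/2).
Σ(xᵢ−μ)² = (0.60)² + (-0.45)² + (-1.47)² + (-0.97)² + (2.87)² + (-0.87)² + (1.75)² + (1.43)² + (-1.87)² + (-0.70)² + (-0.62)² = 22.1368.
Posterior: Inv-Gamma(5.86 + 11/2, 6.58 + 22.1368/2) = Inv-Gamma(11.36, 17.64840).
E[σ²|data] = β/(α−1) = 17.64840/10.36 = 1.7035.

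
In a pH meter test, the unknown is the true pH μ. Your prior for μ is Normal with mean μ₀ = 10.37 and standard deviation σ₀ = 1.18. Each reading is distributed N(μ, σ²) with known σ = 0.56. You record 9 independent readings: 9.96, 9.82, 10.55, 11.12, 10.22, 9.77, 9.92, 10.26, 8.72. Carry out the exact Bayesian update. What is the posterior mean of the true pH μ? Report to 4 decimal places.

10.0459

For Normal data with known variance σ², a Normal(μ₀, σ₀²) prior on μ is conjugate. Posterior precision = 1/σ₀² + n/σ²; posterior mean is the precision-weighted average of μ₀ and x̄.
Σxᵢ = 9.96 + 9.82 + 10.55 + 11.12 + 10.22 + 9.77 + 9.92 + 10.26 + 8.72 = 90.34, so n·x̄ = 90.34.
σ₀² = 1.18² = 1.3924, σ² = 0.56² = 0.3136; σ² + n·σ₀² = 0.3136 + 9·1.3924 = 12.8452.
Posterior mean = (μ₀/σ₀² + n·x̄/σ²)/(1/σ₀² + n/σ²) = (σ²·μ₀ + σ₀²·n·x̄)/(σ² + n·σ₀²) = (0.3136·10.37 + 1.3924·90.34)/12.8452 = 129.041448/12.8452 = 10.0459.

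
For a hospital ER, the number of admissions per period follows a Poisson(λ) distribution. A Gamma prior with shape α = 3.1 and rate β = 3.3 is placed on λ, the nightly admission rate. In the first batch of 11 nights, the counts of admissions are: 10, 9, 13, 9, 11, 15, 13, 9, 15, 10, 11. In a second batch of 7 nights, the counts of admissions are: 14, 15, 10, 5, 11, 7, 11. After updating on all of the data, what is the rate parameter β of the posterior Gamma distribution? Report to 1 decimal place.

With a Gamma(shape α, rate β) prior, the Poisson likelihood is conjugate: the posterior is Gamma(α + ΣXᵢ, β + n).
Batch 1: sum of counts S = 125 over n = 11 nights.
After batch 1: Gamma(α+S, β+n) = Gamma(3.1+125, 3.3+11) = Gamma(128.1, 14.3).
Batch 2: sum of counts S = 73 over n = 7 nights.
After batch 2: Gamma(α+S, β+n) = Gamma(128.1+73, 14.3+7) = Gamma(201.1, 21.3).
Posterior β = 21.3.

21.3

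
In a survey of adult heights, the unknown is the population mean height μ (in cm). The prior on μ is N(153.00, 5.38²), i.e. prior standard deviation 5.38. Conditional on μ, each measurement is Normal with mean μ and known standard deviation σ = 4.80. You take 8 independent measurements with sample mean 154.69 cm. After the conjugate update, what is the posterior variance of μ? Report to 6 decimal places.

For Normal data with known variance σ², a Normal(μ₀, σ₀²) prior on μ is conjugate. Posterior precision = 1/σ₀² + n/σ²; posterior mean is the precision-weighted average of μ₀ and x̄.
σ₀² = 5.38² = 28.9444, σ² = 4.80² = 23.04; σ² + n·σ₀² = 23.04 + 8·28.9444 = 254.5952.
Posterior precision = 1/σ₀² + n/σ² = 1/28.9444 + 8/23.04 = (σ² + n·σ₀²)/(σ₀²σ²) = 254.5952/(28.9444·23.04); posterior variance σₙ² = σ₀²σ²/(σ² + n·σ₀²) = 28.9444·23.04/254.5952 = 2.619370.

2.619370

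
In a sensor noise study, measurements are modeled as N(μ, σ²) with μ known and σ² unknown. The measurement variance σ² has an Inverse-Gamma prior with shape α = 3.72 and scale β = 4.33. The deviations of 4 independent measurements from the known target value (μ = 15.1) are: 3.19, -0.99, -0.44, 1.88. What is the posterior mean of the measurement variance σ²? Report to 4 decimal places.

With known mean μ and an Inverse-Gamma(α, β) prior on σ², the Normal likelihood is conjugate: posterior is Inv-Gamma(α + n/2, β + Σ(xᵢ−μ)²/2).
Σ(xᵢ−μ)² = (3.19)² + (-0.99)² + (-0.44)² + (1.88)² = 14.8842.
Posterior: Inv-Gamma(3.72 + 4/2, 4.33 + 14.8842/2) = Inv-Gamma(5.72, 11.77210).
E[σ²|data] = β/(α−1) = 11.77210/4.72 = 2.4941.

2.4941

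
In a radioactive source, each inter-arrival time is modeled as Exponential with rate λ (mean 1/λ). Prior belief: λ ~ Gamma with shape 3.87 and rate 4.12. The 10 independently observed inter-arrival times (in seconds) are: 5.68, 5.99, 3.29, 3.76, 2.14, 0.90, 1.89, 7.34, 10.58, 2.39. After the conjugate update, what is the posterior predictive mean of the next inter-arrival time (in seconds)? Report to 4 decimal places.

3.7358

With a Gamma(shape α, rate β) prior on the exponential rate λ, the posterior after n observations with total T = Σxᵢ is Gamma(α+n, β+T).
Sum of observations T = 43.96 seconds; n = 10.
Posterior: Gamma(3.87+10, 4.12+43.96) = Gamma(13.87, 48.08).
The predictive distribution for the next observation is Lomax; its mean is β/(α−1) = 48.08/12.87 = 3.7358.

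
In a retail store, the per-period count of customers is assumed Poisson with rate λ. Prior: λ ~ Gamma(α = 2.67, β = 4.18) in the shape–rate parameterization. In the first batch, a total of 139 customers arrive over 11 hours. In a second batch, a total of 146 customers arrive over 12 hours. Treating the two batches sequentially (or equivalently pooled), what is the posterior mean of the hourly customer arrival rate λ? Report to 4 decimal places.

10.5839

With a Gamma(shape α, rate β) prior, the Poisson likelihood is conjugate: the posterior is Gamma(α + ΣXᵢ, β + n).
After batch 1: Gamma(α+S, β+n) = Gamma(2.67+139, 4.18+11) = Gamma(141.67, 15.18).
After batch 2: Gamma(α+S, β+n) = Gamma(141.67+146, 15.18+12) = Gamma(287.67, 27.18).
Posterior mean = α/β = 287.67/27.18 = 10.5839.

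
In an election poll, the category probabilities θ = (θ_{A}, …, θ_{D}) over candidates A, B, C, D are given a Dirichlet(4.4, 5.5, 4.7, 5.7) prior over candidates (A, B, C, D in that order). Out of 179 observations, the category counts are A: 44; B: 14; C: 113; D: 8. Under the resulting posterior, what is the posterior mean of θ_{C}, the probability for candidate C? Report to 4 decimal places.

The Dirichlet prior is conjugate to the Multinomial likelihood: each posterior αⱼ = prior αⱼ + observed count nⱼ.
Posterior concentration: (48.4, 19.5, 117.7, 13.7), total = 199.3.
E[θ_{C}|data] = α_{C}/Σα = 117.7/199.3 = 0.5906.

0.5906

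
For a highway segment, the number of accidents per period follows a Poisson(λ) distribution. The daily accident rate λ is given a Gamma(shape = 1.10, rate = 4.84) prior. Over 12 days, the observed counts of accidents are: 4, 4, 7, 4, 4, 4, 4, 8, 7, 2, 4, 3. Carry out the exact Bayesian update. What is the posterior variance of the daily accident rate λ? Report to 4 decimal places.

With a Gamma(shape α, rate β) prior, the Poisson likelihood is conjugate: the posterior is Gamma(α + ΣXᵢ, β + n).
Sum of counts S = 55 over n = 12 days.
Posterior: Gamma(α+S, β+n) = Gamma(1.10+55, 4.84+12) = Gamma(56.10, 16.84).
Var = α/β² = 56.10/16.84² = 0.1978.

0.1978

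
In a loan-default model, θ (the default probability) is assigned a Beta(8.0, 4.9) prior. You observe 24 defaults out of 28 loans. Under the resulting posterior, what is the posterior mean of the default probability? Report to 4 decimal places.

The Beta prior is conjugate to a Binomial/Bernoulli likelihood; the update adds successes to α and failures to β.
Posterior: Beta(α+k, β+n−k) = Beta(8.0+24, 4.9+4) = Beta(32.0, 8.9).
Posterior mean = α/(α+β) = 32.0/40.9 = 0.7824.

0.7824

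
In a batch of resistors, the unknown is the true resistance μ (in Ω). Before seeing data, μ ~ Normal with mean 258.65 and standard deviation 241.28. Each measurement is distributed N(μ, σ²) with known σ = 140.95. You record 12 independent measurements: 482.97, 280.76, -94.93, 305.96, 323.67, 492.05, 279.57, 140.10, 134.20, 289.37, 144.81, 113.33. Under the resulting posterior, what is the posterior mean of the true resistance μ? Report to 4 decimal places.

241.4767

For Normal data with known variance σ², a Normal(μ₀, σ₀²) prior on μ is conjugate. Posterior precision = 1/σ₀² + n/σ²; posterior mean is the precision-weighted average of μ₀ and x̄.
Σxᵢ = 482.97 + 280.76 + (-94.93) + 305.96 + 323.67 + 492.05 + 279.57 + 140.10 + 134.20 + 289.37 + 144.81 + 113.33 = 2891.86, so n·x̄ = 2891.86.
σ₀² = 241.28² = 58216.0384, σ² = 140.95² = 19866.9025; σ² + n·σ₀² = 19866.9025 + 12·58216.0384 = 718459.3633.
Posterior mean = (μ₀/σ₀² + n·x̄/σ²)/(1/σ₀² + n/σ²) = (σ²·μ₀ + σ₀²·n·x̄)/(σ² + n·σ₀²) = (19866.9025·258.65 + 58216.0384·2891.86)/718459.3633 = 173491207.139049/718459.3633 = 241.4767.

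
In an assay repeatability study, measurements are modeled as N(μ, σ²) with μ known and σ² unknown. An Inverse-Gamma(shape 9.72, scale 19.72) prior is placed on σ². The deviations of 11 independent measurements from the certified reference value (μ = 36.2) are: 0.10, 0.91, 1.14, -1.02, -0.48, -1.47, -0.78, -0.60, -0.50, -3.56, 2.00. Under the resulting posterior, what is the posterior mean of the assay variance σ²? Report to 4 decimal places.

2.2117

With known mean μ and an Inverse-Gamma(α, β) prior on σ², the Normal likelihood is conjugate: posterior is Inv-Gamma(α + n/2, β + Σ(xᵢ−μ)²/2).
Σ(xᵢ−μ)² = (0.10)² + (0.91)² + (1.14)² + (-1.02)² + (-0.48)² + (-1.47)² + (-0.78)² + (-0.60)² + (-0.50)² + (-3.56)² + (2.00)² = 23.4614.
Posterior: Inv-Gamma(9.72 + 11/2, 19.72 + 23.4614/2) = Inv-Gamma(15.22, 31.45070).
E[σ²|data] = β/(α−1) = 31.45070/14.22 = 2.2117.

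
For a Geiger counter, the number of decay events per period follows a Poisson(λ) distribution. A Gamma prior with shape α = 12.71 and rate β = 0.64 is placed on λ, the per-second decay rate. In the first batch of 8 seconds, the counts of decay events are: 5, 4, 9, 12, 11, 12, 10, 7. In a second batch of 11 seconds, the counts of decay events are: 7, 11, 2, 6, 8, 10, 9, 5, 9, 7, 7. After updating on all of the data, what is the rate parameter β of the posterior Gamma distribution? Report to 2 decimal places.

19.64

With a Gamma(shape α, rate β) prior, the Poisson likelihood is conjugate: the posterior is Gamma(α + ΣXᵢ, β + n).
Batch 1: sum of counts S = 70 over n = 8 seconds.
After batch 1: Gamma(α+S, β+n) = Gamma(12.71+70, 0.64+8) = Gamma(82.71, 8.64).
Batch 2: sum of counts S = 81 over n = 11 seconds.
After batch 2: Gamma(α+S, β+n) = Gamma(82.71+81, 8.64+11) = Gamma(163.71, 19.64).
Posterior β = 19.64.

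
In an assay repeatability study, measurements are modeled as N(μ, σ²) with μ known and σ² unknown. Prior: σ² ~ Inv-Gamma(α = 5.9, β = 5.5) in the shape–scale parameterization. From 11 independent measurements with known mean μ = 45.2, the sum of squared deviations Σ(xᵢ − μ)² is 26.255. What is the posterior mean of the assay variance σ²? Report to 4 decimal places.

1.7911

With known mean μ and an Inverse-Gamma(α, β) prior on σ², the Normal likelihood is conjugate: posterior is Inv-Gamma(α + n/2, β + Σ(xᵢ−μ)²/2).
Posterior: Inv-Gamma(5.9 + 11/2, 5.5 + 26.255/2) = Inv-Gamma(11.40, 18.6275).
E[σ²|data] = β/(α−1) = 18.6275/10.40 = 1.7911.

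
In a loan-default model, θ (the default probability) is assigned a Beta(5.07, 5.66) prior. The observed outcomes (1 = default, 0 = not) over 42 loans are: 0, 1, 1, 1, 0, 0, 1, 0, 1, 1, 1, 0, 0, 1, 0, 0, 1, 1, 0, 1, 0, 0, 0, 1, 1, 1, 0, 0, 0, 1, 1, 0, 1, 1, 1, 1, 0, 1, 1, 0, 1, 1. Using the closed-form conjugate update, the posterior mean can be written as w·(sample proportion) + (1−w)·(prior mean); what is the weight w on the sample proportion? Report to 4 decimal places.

0.7965

The Beta prior is conjugate to a Binomial/Bernoulli likelihood; the update adds successes to α and failures to β.
Posterior mean = (α₀+k)/(α₀+β₀+n) = [n/(α₀+β₀+n)]·(k/n) + [(α₀+β₀)/(α₀+β₀+n)]·α₀/(α₀+β₀), so only n and the prior enter the weight.
The weight on the data is w = n/(α₀+β₀+n) = 42/(5.07+5.66+42) = 42/52.73 = 0.7965.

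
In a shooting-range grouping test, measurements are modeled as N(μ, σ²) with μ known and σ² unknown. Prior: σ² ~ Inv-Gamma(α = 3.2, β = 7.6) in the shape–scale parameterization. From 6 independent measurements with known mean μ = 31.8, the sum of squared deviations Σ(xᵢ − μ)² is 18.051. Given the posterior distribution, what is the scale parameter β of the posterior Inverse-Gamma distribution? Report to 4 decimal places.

16.6255

With known mean μ and an Inverse-Gamma(α, β) prior on σ², the Normal likelihood is conjugate: posterior is Inv-Gamma(α + n/2, β + Σ(xᵢ−μ)²/2).
Posterior: Inv-Gamma(3.2 + 6/2, 7.6 + 18.051/2) = Inv-Gamma(6.20, 16.6255).
Posterior β = 16.6255.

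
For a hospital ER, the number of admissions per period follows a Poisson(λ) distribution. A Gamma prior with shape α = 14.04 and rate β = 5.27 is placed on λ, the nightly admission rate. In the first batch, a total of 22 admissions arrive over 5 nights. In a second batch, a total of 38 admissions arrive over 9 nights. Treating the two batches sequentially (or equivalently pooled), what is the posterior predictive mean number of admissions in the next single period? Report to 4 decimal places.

With a Gamma(shape α, rate β) prior, the Poisson likelihood is conjugate: the posterior is Gamma(α + ΣXᵢ, β + n).
After batch 1: Gamma(α+S, β+n) = Gamma(14.04+22, 5.27+5) = Gamma(36.04, 10.27).
After batch 2: Gamma(α+S, β+n) = Gamma(36.04+38, 10.27+9) = Gamma(74.04, 19.27).
The predictive distribution for one future period is NegBinom with mean α/β = 3.8422.

3.8422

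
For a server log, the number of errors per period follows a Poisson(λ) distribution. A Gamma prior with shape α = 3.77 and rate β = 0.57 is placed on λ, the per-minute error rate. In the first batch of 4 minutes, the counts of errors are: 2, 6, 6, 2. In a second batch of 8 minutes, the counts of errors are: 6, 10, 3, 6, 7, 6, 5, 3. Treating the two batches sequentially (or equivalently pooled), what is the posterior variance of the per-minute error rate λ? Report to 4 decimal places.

With a Gamma(shape α, rate β) prior, the Poisson likelihood is conjugate: the posterior is Gamma(α + ΣXᵢ, β + n).
Batch 1: sum of counts S = 16 over n = 4 minutes.
After batch 1: Gamma(α+S, β+n) = Gamma(3.77+16, 0.57+4) = Gamma(19.77, 4.57).
Batch 2: sum of counts S = 46 over n = 8 minutes.
After batch 2: Gamma(α+S, β+n) = Gamma(19.77+46, 4.57+8) = Gamma(65.77, 12.57).
Var = α/β² = 65.77/12.57² = 0.4163.

0.4163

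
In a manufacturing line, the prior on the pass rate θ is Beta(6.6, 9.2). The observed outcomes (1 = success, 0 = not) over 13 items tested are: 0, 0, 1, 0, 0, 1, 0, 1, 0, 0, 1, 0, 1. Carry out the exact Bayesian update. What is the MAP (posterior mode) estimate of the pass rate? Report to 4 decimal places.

The Beta prior is conjugate to a Binomial/Bernoulli likelihood; the update adds successes to α and failures to β.
Posterior: Beta(α+k, β+n−k) = Beta(6.6+5, 9.2+8) = Beta(11.6, 17.2).
Mode of Beta(a,b) for a,b>1 is (a−1)/(a+b−2) = 10.6/26.8 = 0.3955.

0.3955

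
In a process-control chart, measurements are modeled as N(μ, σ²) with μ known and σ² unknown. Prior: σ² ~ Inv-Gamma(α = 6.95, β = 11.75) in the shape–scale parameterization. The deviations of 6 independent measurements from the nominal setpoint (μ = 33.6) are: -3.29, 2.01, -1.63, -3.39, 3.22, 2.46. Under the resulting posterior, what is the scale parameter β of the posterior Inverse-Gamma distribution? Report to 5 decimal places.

With known mean μ and an Inverse-Gamma(α, β) prior on σ², the Normal likelihood is conjugate: posterior is Inv-Gamma(α + n/2, β + Σ(xᵢ−μ)²/2).
Σ(xᵢ−μ)² = (-3.29)² + (2.01)² + (-1.63)² + (-3.39)² + (3.22)² + (2.46)² = 45.4332.
Posterior: Inv-Gamma(6.95 + 6/2, 11.75 + 45.4332/2) = Inv-Gamma(9.95, 34.46660).
Posterior β = 34.46660.

34.46660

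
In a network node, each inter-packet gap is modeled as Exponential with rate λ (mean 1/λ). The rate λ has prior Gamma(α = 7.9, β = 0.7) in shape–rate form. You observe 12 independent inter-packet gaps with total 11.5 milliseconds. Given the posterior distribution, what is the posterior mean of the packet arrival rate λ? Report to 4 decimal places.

1.6311

With a Gamma(shape α, rate β) prior on the exponential rate λ, the posterior after n observations with total T = Σxᵢ is Gamma(α+n, β+T).
Posterior: Gamma(7.9+12, 0.7+11.5) = Gamma(19.9, 12.2).
Posterior mean of λ = α/β = 19.9/12.2 = 1.6311.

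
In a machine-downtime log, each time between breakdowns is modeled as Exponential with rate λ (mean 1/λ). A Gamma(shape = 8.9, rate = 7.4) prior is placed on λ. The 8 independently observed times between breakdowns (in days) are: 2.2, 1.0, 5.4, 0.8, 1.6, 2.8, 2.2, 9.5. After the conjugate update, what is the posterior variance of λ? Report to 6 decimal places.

With a Gamma(shape α, rate β) prior on the exponential rate λ, the posterior after n observations with total T = Σxᵢ is Gamma(α+n, β+T).
Sum of observations T = 25.5 days; n = 8.
Posterior: Gamma(8.9+8, 7.4+25.5) = Gamma(16.9, 32.9).
Var = α/β² = 0.015613.

0.015613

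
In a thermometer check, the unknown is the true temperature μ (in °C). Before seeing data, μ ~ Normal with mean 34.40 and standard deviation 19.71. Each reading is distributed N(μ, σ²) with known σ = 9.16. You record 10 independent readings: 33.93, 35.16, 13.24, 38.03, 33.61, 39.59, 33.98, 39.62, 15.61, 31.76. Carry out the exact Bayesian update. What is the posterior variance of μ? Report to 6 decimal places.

8.213170

For Normal data with known variance σ², a Normal(μ₀, σ₀²) prior on μ is conjugate. Posterior precision = 1/σ₀² + n/σ²; posterior mean is the precision-weighted average of μ₀ and x̄.
σ₀² = 19.71² = 388.4841, σ² = 9.16² = 83.9056; σ² + n·σ₀² = 83.9056 + 10·388.4841 = 3968.7466.
Posterior precision = 1/σ₀² + n/σ² = 1/388.4841 + 10/83.9056 = (σ² + n·σ₀²)/(σ₀²σ²) = 3968.7466/(388.4841·83.9056); posterior variance σₙ² = σ₀²σ²/(σ² + n·σ₀²) = 388.4841·83.9056/3968.7466 = 8.213170.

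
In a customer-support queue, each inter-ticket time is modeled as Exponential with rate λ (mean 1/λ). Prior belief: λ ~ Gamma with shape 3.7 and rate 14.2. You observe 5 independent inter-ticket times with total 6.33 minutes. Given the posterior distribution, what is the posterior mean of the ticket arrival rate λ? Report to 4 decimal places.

With a Gamma(shape α, rate β) prior on the exponential rate λ, the posterior after n observations with total T = Σxᵢ is Gamma(α+n, β+T).
Posterior: Gamma(3.7+5, 14.2+6.33) = Gamma(8.7, 20.53).
Posterior mean of λ = α/β = 8.7/20.53 = 0.4238.

0.4238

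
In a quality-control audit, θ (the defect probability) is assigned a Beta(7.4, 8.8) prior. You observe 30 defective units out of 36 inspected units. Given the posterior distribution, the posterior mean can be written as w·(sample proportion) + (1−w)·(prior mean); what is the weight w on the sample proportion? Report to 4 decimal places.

The Beta prior is conjugate to a Binomial/Bernoulli likelihood; the update adds successes to α and failures to β.
Posterior mean = (α₀+k)/(α₀+β₀+n) = [n/(α₀+β₀+n)]·(k/n) + [(α₀+β₀)/(α₀+β₀+n)]·α₀/(α₀+β₀), so only n and the prior enter the weight.
The weight on the data is w = n/(α₀+β₀+n) = 36/(7.4+8.8+36) = 36/52.2 = 0.6897.

0.6897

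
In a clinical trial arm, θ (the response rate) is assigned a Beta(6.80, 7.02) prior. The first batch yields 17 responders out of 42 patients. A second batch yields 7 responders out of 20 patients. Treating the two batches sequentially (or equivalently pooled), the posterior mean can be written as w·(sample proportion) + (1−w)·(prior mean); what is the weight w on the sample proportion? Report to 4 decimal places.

0.8177

The Beta prior is conjugate to a Binomial/Bernoulli likelihood; the update adds successes to α and failures to β.
Total number of patients: n = 42 + 20 = 62.
Posterior mean = (α₀+k)/(α₀+β₀+n) = [n/(α₀+β₀+n)]·(k/n) + [(α₀+β₀)/(α₀+β₀+n)]·α₀/(α₀+β₀), so only n and the prior enter the weight.
The weight on the data is w = n/(α₀+β₀+n) = 62/(6.80+7.02+62) = 62/75.82 = 0.8177.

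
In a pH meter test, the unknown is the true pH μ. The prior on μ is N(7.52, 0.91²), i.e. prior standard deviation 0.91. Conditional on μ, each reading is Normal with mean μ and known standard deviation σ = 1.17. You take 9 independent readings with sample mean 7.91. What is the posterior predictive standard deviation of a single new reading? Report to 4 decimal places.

For Normal data with known variance σ², a Normal(μ₀, σ₀²) prior on μ is conjugate. Posterior precision = 1/σ₀² + n/σ²; posterior mean is the precision-weighted average of μ₀ and x̄.
σ₀² = 0.91² = 0.8281, σ² = 1.17² = 1.3689; σ² + n·σ₀² = 1.3689 + 9·0.8281 = 8.8218.
Posterior precision = 1/σ₀² + n/σ² = 1/0.8281 + 9/1.3689 = (σ² + n·σ₀²)/(σ₀²σ²) = 8.8218/(0.8281·1.3689); posterior variance σₙ² = σ₀²σ²/(σ² + n·σ₀²) = 0.8281·1.3689/8.8218 = 0.128498.
Predictive variance for one new observation = σₙ² + σ² = 0.8281·1.3689/8.8218 + 1.3689 = σ²·(σ₀² + 8.8218)/8.8218 = 1.3689·9.6499/8.8218 = 1.497398; SD = √(1.3689·9.6499/8.8218) = 1.2237.

1.2237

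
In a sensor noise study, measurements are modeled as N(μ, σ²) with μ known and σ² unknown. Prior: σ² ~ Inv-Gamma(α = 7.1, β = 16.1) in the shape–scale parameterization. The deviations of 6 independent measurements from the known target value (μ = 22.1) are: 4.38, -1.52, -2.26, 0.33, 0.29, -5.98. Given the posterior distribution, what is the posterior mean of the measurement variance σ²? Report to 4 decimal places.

With known mean μ and an Inverse-Gamma(α, β) prior on σ², the Normal likelihood is conjugate: posterior is Inv-Gamma(α + n/2, β + Σ(xᵢ−μ)²/2).
Σ(xᵢ−μ)² = (4.38)² + (-1.52)² + (-2.26)² + (0.33)² + (0.29)² + (-5.98)² = 62.5558.
Posterior: Inv-Gamma(7.1 + 6/2, 16.1 + 62.5558/2) = Inv-Gamma(10.10, 47.37790).
E[σ²|data] = β/(α−1) = 47.37790/9.10 = 5.2064.

5.2064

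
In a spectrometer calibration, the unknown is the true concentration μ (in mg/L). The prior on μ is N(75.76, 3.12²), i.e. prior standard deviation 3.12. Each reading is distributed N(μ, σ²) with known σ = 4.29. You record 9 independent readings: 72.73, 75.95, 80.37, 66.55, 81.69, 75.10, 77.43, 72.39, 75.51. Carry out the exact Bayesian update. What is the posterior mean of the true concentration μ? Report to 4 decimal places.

75.3817

For Normal data with known variance σ², a Normal(μ₀, σ₀²) prior on μ is conjugate. Posterior precision = 1/σ₀² + n/σ²; posterior mean is the precision-weighted average of μ₀ and x̄.
Σxᵢ = 72.73 + 75.95 + 80.37 + 66.55 + 81.69 + 75.10 + 77.43 + 72.39 + 75.51 = 677.72, so n·x̄ = 677.72.
σ₀² = 3.12² = 9.7344, σ² = 4.29² = 18.4041; σ² + n·σ₀² = 18.4041 + 9·9.7344 = 106.0137.
Posterior mean = (μ₀/σ₀² + n·x̄/σ²)/(1/σ₀² + n/σ²) = (σ²·μ₀ + σ₀²·n·x̄)/(σ² + n·σ₀²) = (18.4041·75.76 + 9.7344·677.72)/106.0137 = 7991.492184/106.0137 = 75.3817.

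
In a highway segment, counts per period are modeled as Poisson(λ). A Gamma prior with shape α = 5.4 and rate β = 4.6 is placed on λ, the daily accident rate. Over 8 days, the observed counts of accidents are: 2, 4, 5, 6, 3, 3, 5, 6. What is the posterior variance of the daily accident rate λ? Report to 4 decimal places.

0.2482

With a Gamma(shape α, rate β) prior, the Poisson likelihood is conjugate: the posterior is Gamma(α + ΣXᵢ, β + n).
Sum of counts S = 34 over n = 8 days.
Posterior: Gamma(α+S, β+n) = Gamma(5.4+34, 4.6+8) = Gamma(39.4, 12.6).
Var = α/β² = 39.4/12.6² = 0.2482.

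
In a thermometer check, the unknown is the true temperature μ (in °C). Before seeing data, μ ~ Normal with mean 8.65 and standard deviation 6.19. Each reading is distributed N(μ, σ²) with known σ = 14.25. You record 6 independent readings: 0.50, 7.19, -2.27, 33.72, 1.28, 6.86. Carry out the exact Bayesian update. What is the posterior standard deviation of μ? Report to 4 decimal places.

For Normal data with known variance σ², a Normal(μ₀, σ₀²) prior on μ is conjugate. Posterior precision = 1/σ₀² + n/σ²; posterior mean is the precision-weighted average of μ₀ and x̄.
σ₀² = 6.19² = 38.3161, σ² = 14.25² = 203.0625; σ² + n·σ₀² = 203.0625 + 6·38.3161 = 432.9591.
Posterior precision = 1/σ₀² + n/σ² = 1/38.3161 + 6/203.0625 = (σ² + n·σ₀²)/(σ₀²σ²) = 432.9591/(38.3161·203.0625); posterior variance σₙ² = σ₀²σ²/(σ² + n·σ₀²) = 38.3161·203.0625/432.9591 = 17.970665.
Posterior SD = √σₙ² = √(38.3161·203.0625/432.9591) = 4.2392.

4.2392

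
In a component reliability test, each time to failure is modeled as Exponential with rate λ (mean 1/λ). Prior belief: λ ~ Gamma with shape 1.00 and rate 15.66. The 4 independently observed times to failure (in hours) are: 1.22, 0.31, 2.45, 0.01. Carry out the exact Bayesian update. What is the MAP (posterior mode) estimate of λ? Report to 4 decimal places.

0.2036

With a Gamma(shape α, rate β) prior on the exponential rate λ, the posterior after n observations with total T = Σxᵢ is Gamma(α+n, β+T).
Sum of observations T = 3.99 hours; n = 4.
Posterior: Gamma(1.00+4, 15.66+3.99) = Gamma(5.00, 19.65).
Mode = (α−1)/β = 0.2036.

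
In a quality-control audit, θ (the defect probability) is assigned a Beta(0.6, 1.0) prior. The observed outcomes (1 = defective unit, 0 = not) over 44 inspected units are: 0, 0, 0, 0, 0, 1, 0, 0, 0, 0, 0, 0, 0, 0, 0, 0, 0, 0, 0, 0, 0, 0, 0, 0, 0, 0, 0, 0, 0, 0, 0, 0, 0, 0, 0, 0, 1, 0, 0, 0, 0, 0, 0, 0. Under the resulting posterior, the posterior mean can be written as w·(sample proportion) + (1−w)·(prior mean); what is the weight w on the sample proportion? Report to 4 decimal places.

The Beta prior is conjugate to a Binomial/Bernoulli likelihood; the update adds successes to α and failures to β.
Posterior mean = (α₀+k)/(α₀+β₀+n) = [n/(α₀+β₀+n)]·(k/n) + [(α₀+β₀)/(α₀+β₀+n)]·α₀/(α₀+β₀), so only n and the prior enter the weight.
The weight on the data is w = n/(α₀+β₀+n) = 44/(0.6+1.0+44) = 44/45.6 = 0.9649.

0.9649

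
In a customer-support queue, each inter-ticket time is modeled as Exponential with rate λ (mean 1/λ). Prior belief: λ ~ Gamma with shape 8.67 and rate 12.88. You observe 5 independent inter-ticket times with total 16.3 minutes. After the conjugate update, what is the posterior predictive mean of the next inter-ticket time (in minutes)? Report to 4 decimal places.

With a Gamma(shape α, rate β) prior on the exponential rate λ, the posterior after n observations with total T = Σxᵢ is Gamma(α+n, β+T).
Posterior: Gamma(8.67+5, 12.88+16.3) = Gamma(13.67, 29.18).
The predictive distribution for the next observation is Lomax; its mean is β/(α−1) = 29.18/12.67 = 2.3031.

2.3031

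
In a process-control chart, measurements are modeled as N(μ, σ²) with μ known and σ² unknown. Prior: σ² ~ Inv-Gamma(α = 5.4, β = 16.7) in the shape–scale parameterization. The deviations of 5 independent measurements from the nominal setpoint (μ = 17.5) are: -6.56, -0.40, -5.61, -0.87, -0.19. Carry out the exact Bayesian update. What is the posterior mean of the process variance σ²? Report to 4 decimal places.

With known mean μ and an Inverse-Gamma(α, β) prior on σ², the Normal likelihood is conjugate: posterior is Inv-Gamma(α + n/2, β + Σ(xᵢ−μ)²/2).
Σ(xᵢ−μ)² = (-6.56)² + (-0.40)² + (-5.61)² + (-0.87)² + (-0.19)² = 75.4587.
Posterior: Inv-Gamma(5.4 + 5/2, 16.7 + 75.4587/2) = Inv-Gamma(7.90, 54.42935).
E[σ²|data] = β/(α−1) = 54.42935/6.90 = 7.8883.

7.8883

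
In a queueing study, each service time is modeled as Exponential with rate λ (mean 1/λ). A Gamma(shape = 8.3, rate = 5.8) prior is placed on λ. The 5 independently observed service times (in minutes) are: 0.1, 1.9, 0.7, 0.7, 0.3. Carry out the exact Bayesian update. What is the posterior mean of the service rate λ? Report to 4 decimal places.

1.4000

With a Gamma(shape α, rate β) prior on the exponential rate λ, the posterior after n observations with total T = Σxᵢ is Gamma(α+n, β+T).
Sum of observations T = 3.7 minutes; n = 5.
Posterior: Gamma(8.3+5, 5.8+3.7) = Gamma(13.3, 9.5).
Posterior mean of λ = α/β = 13.3/9.5 = 1.4000.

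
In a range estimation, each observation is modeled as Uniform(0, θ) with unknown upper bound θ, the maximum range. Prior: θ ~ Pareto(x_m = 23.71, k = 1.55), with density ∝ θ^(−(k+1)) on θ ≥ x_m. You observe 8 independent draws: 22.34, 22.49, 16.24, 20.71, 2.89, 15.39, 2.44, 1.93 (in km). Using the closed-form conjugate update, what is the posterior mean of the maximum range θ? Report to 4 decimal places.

A Pareto(scale x_m, shape k) prior on the upper bound θ of Uniform(0, θ) is conjugate: posterior is Pareto(max(x_m, max xᵢ), k + n).
Sample maximum = 22.49; prior scale x_m = 23.71 → posterior scale = max = 23.71.
Posterior shape = 1.55 + 8 = 9.55.
E[θ|data] = k·x_m/(k−1) = 9.55·23.71/8.55 = 26.4831.

26.4831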